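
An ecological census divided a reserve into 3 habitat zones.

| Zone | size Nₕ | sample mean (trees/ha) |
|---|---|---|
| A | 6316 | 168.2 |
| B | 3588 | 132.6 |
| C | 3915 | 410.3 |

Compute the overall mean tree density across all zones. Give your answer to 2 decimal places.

N = 13819; weights Wₕ = Nₕ/N = (0.4571, 0.2596, 0.2833).
x̄_st = Σ Wₕ·x̄ₕ = 0.4571·168.2 + 0.2596·132.6 + 0.2833·410.3 ≈ 227.5450...
→ 227.55.

227.55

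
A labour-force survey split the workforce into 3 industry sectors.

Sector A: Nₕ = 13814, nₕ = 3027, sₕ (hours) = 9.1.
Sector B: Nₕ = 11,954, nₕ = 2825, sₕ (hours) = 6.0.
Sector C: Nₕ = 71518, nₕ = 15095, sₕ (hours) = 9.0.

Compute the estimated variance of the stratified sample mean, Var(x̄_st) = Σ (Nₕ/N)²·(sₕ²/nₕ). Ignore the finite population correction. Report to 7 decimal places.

N = 97286; Wₕ = Nₕ/N.
sector A: (13814/97286)²·9.1²/3027 = 0.0005515801
sector B: (11954/97286)²·6.0²/2825 = 0.0001924021
sector C: (71518/97286)²·9.0²/15095 = 0.0028998927
Sum = 0.0036438749 → 0.0036439.

0.0036439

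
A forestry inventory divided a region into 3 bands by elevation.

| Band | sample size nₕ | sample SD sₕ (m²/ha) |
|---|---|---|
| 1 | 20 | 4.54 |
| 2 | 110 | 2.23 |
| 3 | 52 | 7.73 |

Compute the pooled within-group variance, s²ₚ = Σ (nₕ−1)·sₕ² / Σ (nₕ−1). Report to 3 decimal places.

1: (20−1)·4.54² = 19·20.6116 = 391.6204
2: (110−1)·2.23² = 109·4.9729 = 542.0461
3: (52−1)·7.73² = 51·59.7529 = 3047.3979
Numerator = 3981.0644; denominator = Σ(nₕ−1) = 179.
s²ₚ = 3981.0644/179 = 22.24058... → 22.241.

22.241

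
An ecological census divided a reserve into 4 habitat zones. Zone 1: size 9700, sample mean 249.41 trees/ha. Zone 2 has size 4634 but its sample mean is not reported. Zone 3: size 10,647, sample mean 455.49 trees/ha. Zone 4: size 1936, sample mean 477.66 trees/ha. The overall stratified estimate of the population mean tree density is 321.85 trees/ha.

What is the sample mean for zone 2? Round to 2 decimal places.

101.34

N = 9700 + 4634 + 10647 + 1936 = 26917.
Overall total = μ·N = 321.85·26917 = 8663236.45.
Subtract the known strata: 9700·249.41 + 10647·455.49 + 1936·477.66 = 8193628.79.
Remaining total for zone 2: 8663236.45 − 8193628.79 = 469607.66.
Divide by its size: 469607.66 / 4634 = 101.3396... → 101.34.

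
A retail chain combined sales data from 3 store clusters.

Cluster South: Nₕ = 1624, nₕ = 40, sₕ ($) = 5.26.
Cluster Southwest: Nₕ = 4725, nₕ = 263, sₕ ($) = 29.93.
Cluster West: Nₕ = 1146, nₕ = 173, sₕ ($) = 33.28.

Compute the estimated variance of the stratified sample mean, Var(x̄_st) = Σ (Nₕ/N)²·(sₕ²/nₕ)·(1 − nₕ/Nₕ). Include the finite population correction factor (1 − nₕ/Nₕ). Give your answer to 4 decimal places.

N = 7495. Term for each stratum: Wₕ²sₕ²/nₕ·(1−nₕ/Nₕ).
Var(x̄_st) = 0.0316745 + 1.2783383 + 0.1270793 = 1.4370920 → 1.4371.

1.4371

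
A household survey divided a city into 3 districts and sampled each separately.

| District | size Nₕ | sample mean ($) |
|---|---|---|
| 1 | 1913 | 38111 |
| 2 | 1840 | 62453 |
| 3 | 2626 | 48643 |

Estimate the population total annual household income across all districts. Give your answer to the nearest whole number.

315556381

Estimate total by summing Nₕ·x̄ₕ over strata.
1913·38111 + 1840·62453 + 2626·48643 = 72906343 + 114913520 + 127736518 = 315556381.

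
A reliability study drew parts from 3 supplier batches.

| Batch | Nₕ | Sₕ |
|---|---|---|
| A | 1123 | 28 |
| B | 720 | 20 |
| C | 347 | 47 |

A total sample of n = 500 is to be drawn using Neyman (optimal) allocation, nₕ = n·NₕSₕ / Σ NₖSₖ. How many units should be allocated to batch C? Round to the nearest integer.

131

Σ NₕSₕ = 1123·28 + 720·20 + 347·47 = 62153.
Share for C: 16309/62153 = 0.26240.
n_C = 500 × 0.26240 = 131.200... → 131.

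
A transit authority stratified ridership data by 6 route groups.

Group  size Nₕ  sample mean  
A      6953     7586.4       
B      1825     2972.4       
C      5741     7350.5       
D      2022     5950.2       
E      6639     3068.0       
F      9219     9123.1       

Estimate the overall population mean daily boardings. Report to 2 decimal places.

N = 6953 + 1825 + 5741 + 2022 + 6639 + 9219 = 32399.
The stratified mean weights each stratum mean by its population share Nₕ/N.
Σ Nₕx̄ₕ = 6953·7586.4 + 1825·2972.4 + 5741·7350.5 + 2022·5950.2 + 6639·3068.0 + 9219·9123.1 = 52748239.2 + 5424630 + 42199220.5 + 12031304.4 + 20368452 + 84105858.9 = 216877705.
Divide by N: 216877705 / 32399 = 6693.9629... → 6693.96.

6693.96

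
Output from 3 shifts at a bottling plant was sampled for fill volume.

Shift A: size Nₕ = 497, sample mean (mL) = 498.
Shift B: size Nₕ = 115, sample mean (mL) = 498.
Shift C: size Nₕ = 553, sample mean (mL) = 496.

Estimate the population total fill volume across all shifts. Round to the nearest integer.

579064

A: 497·498 = 247506
B: 115·498 = 57270
C: 553·496 = 274288
τ̂ = Σ Nₕx̄ₕ = 579064.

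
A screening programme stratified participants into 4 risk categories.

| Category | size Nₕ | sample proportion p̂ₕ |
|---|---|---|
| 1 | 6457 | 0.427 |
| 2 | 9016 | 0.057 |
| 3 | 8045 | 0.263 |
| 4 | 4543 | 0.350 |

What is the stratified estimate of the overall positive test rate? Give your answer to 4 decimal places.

Wₕ = Nₕ/N with N = 28061: 0.2301, 0.3213, 0.2867, 0.1619.
p̂_st = 0.2301·0.427 + 0.3213·0.057 + 0.2867·0.263 + 0.1619·0.350 ≈ 0.248635... → 0.2486.

0.2486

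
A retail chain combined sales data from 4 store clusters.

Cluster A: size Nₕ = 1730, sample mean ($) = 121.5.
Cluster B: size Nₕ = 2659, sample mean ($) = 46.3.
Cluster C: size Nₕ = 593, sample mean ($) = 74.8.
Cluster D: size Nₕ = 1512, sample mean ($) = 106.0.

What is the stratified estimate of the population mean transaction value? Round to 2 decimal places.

N = 6494; weights Wₕ = Nₕ/N = (0.2664, 0.4095, 0.0913, 0.2328).
x̄_st = Σ Wₕ·x̄ₕ = 0.2664·121.5 + 0.4095·46.3 + 0.0913·74.8 + 0.2328·106.0 ≈ 82.8357...
→ 82.84.

82.84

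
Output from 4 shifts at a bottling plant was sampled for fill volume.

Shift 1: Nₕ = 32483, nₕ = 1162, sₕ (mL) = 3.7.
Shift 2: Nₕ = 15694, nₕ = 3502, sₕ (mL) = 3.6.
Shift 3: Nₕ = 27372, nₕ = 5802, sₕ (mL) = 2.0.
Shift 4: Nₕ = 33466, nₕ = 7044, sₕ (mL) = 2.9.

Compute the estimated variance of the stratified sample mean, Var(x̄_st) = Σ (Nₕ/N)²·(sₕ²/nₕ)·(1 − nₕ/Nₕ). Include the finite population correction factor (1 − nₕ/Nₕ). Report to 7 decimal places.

N = 109015; Wₕ = Nₕ/N.
shift 1: (32483/109015)²·3.7²/1162·(1 − 1162/32483) = 0.0010085944
shift 2: (15694/109015)²·3.6²/3502·(1 − 3502/15694) = 0.0000595834
shift 3: (27372/109015)²·2.0²/5802·(1 − 5802/27372) = 0.0000342505
shift 4: (33466/109015)²·2.9²/7044·(1 − 7044/33466) = 0.0000888329
Sum = 0.0011912611 → 0.0011913.

0.0011913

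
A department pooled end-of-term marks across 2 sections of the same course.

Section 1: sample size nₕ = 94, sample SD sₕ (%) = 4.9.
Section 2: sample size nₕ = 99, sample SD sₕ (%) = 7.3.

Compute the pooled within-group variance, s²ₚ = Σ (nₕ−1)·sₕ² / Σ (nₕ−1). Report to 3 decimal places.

39.033

1: (94−1)·4.9² = 93·24.01 = 2232.93
2: (99−1)·7.3² = 98·53.29 = 5222.42
Numerator = 7455.35; denominator = Σ(nₕ−1) = 191.
s²ₚ = 7455.35/191 = 39.03325... → 39.033.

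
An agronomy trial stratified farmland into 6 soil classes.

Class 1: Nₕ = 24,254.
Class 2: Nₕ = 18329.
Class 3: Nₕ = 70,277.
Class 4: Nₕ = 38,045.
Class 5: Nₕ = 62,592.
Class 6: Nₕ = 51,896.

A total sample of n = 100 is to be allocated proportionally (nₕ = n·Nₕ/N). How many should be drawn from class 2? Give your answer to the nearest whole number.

7

N = 24254 + 18329 + 70277 + 38045 + 62592 + 51896 = 265393.
n_2 = 100·18329/265393 = 6.906... → 7.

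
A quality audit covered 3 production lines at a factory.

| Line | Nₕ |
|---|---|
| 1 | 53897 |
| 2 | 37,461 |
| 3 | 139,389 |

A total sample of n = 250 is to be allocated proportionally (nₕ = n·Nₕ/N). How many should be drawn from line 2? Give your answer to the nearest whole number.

41

N = 53897 + 37461 + 139389 = 230747.
n_2 = 250·37461/230747 = 40.587... → 41.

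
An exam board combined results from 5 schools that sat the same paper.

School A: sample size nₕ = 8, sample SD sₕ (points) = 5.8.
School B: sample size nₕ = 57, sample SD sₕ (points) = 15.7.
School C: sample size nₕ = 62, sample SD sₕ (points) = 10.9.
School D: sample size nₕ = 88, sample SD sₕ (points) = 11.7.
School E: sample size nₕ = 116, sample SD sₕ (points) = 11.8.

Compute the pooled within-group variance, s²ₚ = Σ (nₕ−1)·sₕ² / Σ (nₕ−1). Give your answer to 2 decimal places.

150.95

A: (8−1)·5.8² = 7·33.64 = 235.48
B: (57−1)·15.7² = 56·246.49 = 13803.44
C: (62−1)·10.9² = 61·118.81 = 7247.41
D: (88−1)·11.7² = 87·136.89 = 11909.43
E: (116−1)·11.8² = 115·139.24 = 16012.6
Numerator = 49208.36; denominator = Σ(nₕ−1) = 326.
s²ₚ = 49208.36/326 = 150.9459... → 150.95.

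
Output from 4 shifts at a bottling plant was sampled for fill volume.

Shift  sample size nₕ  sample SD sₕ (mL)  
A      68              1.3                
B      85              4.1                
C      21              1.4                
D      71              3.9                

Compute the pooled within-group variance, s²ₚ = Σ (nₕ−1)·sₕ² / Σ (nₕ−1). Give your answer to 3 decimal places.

Degrees of freedom: 67 + 84 + 20 + 70 = 241.
Σ(nₕ−1)sₕ² = 67·1.69 + 84·16.81 + 20·1.96 + 70·15.21 = 2629.17.
s²ₚ = 2629.17 / 241 = 10.90942... → 10.909.

10.909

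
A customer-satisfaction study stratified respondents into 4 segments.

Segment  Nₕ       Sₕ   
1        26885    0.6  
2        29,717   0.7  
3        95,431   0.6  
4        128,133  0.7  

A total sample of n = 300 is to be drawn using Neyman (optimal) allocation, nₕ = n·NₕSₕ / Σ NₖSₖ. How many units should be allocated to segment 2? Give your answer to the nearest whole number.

1: NₕSₕ = 26885·0.6 = 16131
2: NₕSₕ = 29717·0.7 = 20801.9
3: NₕSₕ = 95431·0.6 = 57258.6
4: NₕSₕ = 128133·0.7 = 89693.1
Σ NₕSₕ = 183884.6.
n_2 = 300·20801.9/183884.6 = 33.937... → 34.

34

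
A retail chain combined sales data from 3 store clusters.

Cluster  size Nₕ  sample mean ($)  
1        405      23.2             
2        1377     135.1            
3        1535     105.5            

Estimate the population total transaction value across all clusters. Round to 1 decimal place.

357371.2

1: 405·23.2 = 9396
2: 1377·135.1 = 186032.7
3: 1535·105.5 = 161942.5
τ̂ = Σ Nₕx̄ₕ = 357371.2.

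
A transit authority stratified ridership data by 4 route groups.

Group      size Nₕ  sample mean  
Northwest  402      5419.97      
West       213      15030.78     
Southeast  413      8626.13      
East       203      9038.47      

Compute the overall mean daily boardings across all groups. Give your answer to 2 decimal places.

8755.31

N = 402 + 213 + 413 + 203 = 1231.
Overall mean = Σ (Nₕ/N)·x̄ₕ — weight by population share, not a simple average.
Σ Nₕx̄ₕ = 402·5419.97 + 213·15030.78 + 413·8626.13 + 203·9038.47 = 2178827.94 + 3201556.14 + 3562591.69 + 1834809.41 = 10777785.18.
Divide by N: 10777785.18 / 1231 = 8755.3088... → 8755.31.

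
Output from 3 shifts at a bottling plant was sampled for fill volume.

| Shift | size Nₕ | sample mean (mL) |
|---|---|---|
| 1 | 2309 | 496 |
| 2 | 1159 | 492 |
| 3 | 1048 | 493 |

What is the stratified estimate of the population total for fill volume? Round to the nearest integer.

Population total = Σ Nₕ·x̄ₕ (each stratum's size times its mean).
2309·496 + 1159·492 + 1048·493 = 1145264 + 570228 + 516664 = 2232156.

2232156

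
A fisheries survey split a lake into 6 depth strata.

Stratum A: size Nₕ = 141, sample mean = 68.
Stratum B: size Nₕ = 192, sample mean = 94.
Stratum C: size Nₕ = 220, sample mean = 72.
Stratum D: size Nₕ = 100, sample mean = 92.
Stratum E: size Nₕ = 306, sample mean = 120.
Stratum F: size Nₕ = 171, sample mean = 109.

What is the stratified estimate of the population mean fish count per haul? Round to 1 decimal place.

N = 1130; weights Wₕ = Nₕ/N = (0.1248, 0.1699, 0.1947, 0.0885, 0.2708, 0.1513).
x̄_st = Σ Wₕ·x̄ₕ = 0.1248·68 + 0.1699·94 + 0.1947·72 + 0.0885·92 + 0.2708·120 + 0.1513·109 ≈ 95.606...
→ 95.6.

95.6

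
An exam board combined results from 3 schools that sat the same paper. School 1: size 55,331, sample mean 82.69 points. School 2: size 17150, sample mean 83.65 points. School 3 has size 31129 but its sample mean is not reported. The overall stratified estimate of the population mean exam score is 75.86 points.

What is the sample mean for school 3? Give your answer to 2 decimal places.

59.43

Σ Nₕx̄ₕ = N·μ, so 31129·x̄_3 = 103610·75.86 − (55331·82.69 + 17150·83.65).
= 7859854.6 − 6009917.89 = 1849936.71.
x̄_3 = 1849936.71 / 31129 = 59.4281... → 59.43.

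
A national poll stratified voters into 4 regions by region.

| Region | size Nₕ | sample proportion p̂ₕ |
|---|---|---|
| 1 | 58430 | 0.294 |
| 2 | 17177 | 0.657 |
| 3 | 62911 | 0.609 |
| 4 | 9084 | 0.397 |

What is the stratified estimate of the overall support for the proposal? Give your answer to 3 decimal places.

0.477

Wₕ = Nₕ/N with N = 147602: 0.3959, 0.1164, 0.4262, 0.0615.
p̂_st = 0.3959·0.294 + 0.1164·0.657 + 0.4262·0.609 + 0.0615·0.397 ≈ 0.47684... → 0.477.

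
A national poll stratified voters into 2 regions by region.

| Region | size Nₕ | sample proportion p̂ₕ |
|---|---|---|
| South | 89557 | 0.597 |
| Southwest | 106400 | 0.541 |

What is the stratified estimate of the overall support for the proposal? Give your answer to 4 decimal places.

Wₕ = Nₕ/N with N = 195957: 0.4570, 0.5430.
p̂_st = 0.4570·0.597 + 0.5430·0.541 ≈ 0.566593... → 0.5666.

0.5666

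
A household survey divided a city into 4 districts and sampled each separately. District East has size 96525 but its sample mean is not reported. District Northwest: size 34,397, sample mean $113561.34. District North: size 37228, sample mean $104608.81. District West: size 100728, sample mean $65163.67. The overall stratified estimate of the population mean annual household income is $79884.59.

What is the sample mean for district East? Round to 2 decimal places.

73709.99

N = 96525 + 34397 + 37228 + 100728 = 268878.
Overall total = μ·N = 79884.59·268878 = 21479208790.02.
Subtract the known strata: 34397·113561.34 + 37228·104608.81 + 100728·65163.67 = 14364352342.42.
Remaining total for district East: 21479208790.02 − 14364352342.42 = 7114856447.6.
Divide by its size: 7114856447.6 / 96525 = 73709.9865... → 73709.99.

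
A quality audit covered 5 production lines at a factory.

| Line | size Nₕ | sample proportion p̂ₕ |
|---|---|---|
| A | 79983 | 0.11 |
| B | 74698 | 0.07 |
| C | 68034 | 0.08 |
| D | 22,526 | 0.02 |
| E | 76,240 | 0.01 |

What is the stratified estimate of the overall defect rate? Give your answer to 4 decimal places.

N = 79983 + 74698 + 68034 + 22526 + 76240 = 321481.
Overall proportion = Σ (Nₕ/N)·p̂ₕ.
Σ Nₕp̂ₕ = 8798.13 + 5228.86 + 5442.72 + 450.52 + 762.4 = 20682.63.
20682.63 / 321481 = 0.064335... → 0.0643.

0.0643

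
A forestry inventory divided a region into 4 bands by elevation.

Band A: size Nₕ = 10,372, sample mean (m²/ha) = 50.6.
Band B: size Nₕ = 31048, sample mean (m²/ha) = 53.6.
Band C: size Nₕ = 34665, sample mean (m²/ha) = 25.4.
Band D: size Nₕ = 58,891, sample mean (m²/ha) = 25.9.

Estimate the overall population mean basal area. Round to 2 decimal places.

34.04

x̄_st = (Σ Nₕx̄ₕ) / (Σ Nₕ) = (10372·50.6 + 31048·53.6 + 34665·25.4 + 58891·25.9) / 134976
= 4594763.9 / 134976 = 34.0413... → 34.04.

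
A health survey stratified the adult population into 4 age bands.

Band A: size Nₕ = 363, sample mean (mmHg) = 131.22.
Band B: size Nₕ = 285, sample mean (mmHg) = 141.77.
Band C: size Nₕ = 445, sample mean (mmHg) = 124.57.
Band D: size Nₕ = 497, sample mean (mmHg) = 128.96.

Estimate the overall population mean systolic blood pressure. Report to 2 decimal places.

N = 363 + 285 + 445 + 497 = 1590.
Weight each subgroup mean by Nₕ/N and sum.
Σ Nₕx̄ₕ = 363·131.22 + 285·141.77 + 445·124.57 + 497·128.96 = 47632.86 + 40404.45 + 55433.65 + 64093.12 = 207564.08.
Divide by N: 207564.08 / 1590 = 130.5434... → 130.54.

130.54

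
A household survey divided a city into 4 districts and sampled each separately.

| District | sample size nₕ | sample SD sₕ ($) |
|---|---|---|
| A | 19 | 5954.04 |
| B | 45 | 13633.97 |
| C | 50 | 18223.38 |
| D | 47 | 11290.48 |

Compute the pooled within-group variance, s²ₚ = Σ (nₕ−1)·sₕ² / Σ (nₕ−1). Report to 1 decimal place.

A: (19−1)·5954.04² = 18·35450592.3216 = 638110661.7888
B: (45−1)·13633.97² = 44·185885137.9609 = 8178946070.2796
C: (50−1)·18223.38² = 49·332091578.6244 = 16272487352.5956
D: (47−1)·11290.48² = 46·127474938.6304 = 5863847176.9984
Numerator = 30953391261.6624; denominator = Σ(nₕ−1) = 157.
s²ₚ = 30953391261.6624/157 = 197155358.355... → 197155358.4.

197155358.4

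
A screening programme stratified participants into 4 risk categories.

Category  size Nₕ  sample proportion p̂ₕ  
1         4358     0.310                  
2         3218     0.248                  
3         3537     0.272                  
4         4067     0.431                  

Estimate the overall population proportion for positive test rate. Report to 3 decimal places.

0.320

Wₕ = Nₕ/N with N = 15180: 0.2871, 0.2120, 0.2330, 0.2679.
p̂_st = 0.2871·0.310 + 0.2120·0.248 + 0.2330·0.272 + 0.2679·0.431 ≈ 0.32042... → 0.320.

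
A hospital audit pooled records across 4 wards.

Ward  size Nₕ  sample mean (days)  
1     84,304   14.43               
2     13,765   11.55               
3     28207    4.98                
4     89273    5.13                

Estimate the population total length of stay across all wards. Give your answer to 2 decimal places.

1973933.82

1: 84304·14.43 = 1216506.72
2: 13765·11.55 = 158985.75
3: 28207·4.98 = 140470.86
4: 89273·5.13 = 457970.49
τ̂ = Σ Nₕx̄ₕ = 1973933.82.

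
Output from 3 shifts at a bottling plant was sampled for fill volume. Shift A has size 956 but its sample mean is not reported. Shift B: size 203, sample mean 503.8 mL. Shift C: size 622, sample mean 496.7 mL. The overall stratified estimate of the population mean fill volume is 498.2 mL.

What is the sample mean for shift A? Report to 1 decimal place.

Σ Nₕx̄ₕ = N·μ, so 956·x̄_A = 1781·498.2 − (203·503.8 + 622·496.7).
= 887294.2 − 411218.8 = 476075.4.
x̄_A = 476075.4 / 956 = 497.987... → 498.0.

498.0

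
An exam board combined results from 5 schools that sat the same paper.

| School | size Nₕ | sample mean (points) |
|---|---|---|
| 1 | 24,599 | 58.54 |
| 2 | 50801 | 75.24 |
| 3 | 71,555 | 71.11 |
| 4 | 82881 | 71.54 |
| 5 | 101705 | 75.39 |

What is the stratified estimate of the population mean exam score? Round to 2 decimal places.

N = 331541; weights Wₕ = Nₕ/N = (0.0742, 0.1532, 0.2158, 0.2500, 0.3068).
x̄_st = Σ Wₕ·x̄ₕ = 0.0742·58.54 + 0.1532·75.24 + 0.2158·71.11 + 0.2500·71.54 + 0.3068·75.39 ≈ 72.2306...
→ 72.23.

72.23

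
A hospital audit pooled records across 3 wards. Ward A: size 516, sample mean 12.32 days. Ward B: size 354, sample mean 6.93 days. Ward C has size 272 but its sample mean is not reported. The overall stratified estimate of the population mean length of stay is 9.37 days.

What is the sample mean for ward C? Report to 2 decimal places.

6.95

N = 516 + 354 + 272 = 1142.
Overall total = μ·N = 9.37·1142 = 10700.54.
Subtract the known strata: 516·12.32 + 354·6.93 = 8810.34.
Remaining total for ward C: 10700.54 − 8810.34 = 1890.2.
Divide by its size: 1890.2 / 272 = 6.9493... → 6.95.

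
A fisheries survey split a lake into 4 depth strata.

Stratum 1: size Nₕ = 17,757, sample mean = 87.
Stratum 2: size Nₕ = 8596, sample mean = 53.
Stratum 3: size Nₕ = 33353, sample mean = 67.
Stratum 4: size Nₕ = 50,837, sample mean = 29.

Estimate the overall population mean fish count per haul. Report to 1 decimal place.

51.6

x̄_st = (Σ Nₕx̄ₕ) / (Σ Nₕ) = (17757·87 + 8596·53 + 33353·67 + 50837·29) / 110543
= 5709371 / 110543 = 51.648... → 51.6.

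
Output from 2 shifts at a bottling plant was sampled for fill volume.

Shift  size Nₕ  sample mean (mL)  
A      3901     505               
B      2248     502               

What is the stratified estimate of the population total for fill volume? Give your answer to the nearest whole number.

3098501

Population total = Σ Nₕ·x̄ₕ (each stratum's size times its mean).
3901·505 + 2248·502 = 1970005 + 1128496 = 3098501.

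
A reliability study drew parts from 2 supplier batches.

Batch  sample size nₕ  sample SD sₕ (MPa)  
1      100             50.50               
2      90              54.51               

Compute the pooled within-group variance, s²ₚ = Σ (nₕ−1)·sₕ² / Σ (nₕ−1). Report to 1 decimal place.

2749.6

1: (100−1)·50.50² = 99·2550.25 = 252474.75
2: (90−1)·54.51² = 89·2971.3401 = 264449.2689
Numerator = 516924.0189; denominator = Σ(nₕ−1) = 188.
s²ₚ = 516924.0189/188 = 2749.596... → 2749.6.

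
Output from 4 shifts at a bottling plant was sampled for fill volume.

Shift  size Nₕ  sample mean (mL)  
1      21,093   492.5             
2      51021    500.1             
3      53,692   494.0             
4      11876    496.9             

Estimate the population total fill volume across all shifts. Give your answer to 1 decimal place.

Population total = Σ Nₕ·x̄ₕ (each stratum's size times its mean).
21093·492.5 + 51021·500.1 + 53692·494.0 + 11876·496.9 = 10388302.5 + 25515602.1 + 26523848 + 5901184.4 = 68328937.0.

68328937.0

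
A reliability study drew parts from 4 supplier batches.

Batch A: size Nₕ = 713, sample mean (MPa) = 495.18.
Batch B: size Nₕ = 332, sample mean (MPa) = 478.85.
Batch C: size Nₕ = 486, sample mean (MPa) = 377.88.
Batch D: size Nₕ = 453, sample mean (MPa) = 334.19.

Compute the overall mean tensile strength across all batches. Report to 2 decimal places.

N = 1984; weights Wₕ = Nₕ/N = (0.3594, 0.1673, 0.2450, 0.2283).
x̄_st = Σ Wₕ·x̄ₕ = 0.3594·495.18 + 0.1673·478.85 + 0.2450·377.88 + 0.2283·334.19 ≈ 426.9553...
→ 426.96.

426.96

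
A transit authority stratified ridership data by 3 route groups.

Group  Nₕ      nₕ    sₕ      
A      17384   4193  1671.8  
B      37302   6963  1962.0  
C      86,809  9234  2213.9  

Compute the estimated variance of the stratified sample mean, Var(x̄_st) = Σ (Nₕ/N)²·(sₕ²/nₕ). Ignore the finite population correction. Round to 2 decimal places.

N = 141495; Wₕ = Nₕ/N.
group A: (17384/141495)²·1671.8²/4193 = 10.06146
group B: (37302/141495)²·1962.0²/6963 = 38.42233
group C: (86809/141495)²·2213.9²/9234 = 199.78986
Sum = 248.27365 → 248.27.

248.27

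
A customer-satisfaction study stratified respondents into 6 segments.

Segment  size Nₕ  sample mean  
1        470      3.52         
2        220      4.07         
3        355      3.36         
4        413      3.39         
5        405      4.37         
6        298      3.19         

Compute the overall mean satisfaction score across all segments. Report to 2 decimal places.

3.64

N = 470 + 220 + 355 + 413 + 405 + 298 = 2161.
Weight each subgroup mean by Nₕ/N and sum.
Σ Nₕx̄ₕ = 470·3.52 + 220·4.07 + 355·3.36 + 413·3.39 + 405·4.37 + 298·3.19 = 1654.4 + 895.4 + 1192.8 + 1400.07 + 1769.85 + 950.62 = 7863.14.
Divide by N: 7863.14 / 2161 = 3.6387... → 3.64.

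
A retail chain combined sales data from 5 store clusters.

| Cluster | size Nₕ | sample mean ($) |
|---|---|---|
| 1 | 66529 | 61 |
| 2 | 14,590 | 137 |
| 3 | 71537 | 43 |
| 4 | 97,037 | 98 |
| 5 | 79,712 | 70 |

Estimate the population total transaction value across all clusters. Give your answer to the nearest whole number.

24222656

Estimate total by summing Nₕ·x̄ₕ over strata.
66529·61 + 14590·137 + 71537·43 + 97037·98 + 79712·70 = 4058269 + 1998830 + 3076091 + 9509626 + 5579840 = 24222656.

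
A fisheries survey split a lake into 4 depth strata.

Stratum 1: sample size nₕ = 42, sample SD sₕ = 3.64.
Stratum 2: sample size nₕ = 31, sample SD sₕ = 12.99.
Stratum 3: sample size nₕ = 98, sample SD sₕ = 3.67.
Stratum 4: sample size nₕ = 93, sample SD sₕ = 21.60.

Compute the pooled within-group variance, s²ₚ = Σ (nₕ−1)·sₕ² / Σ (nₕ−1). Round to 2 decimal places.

1: (42−1)·3.64² = 41·13.2496 = 543.2336
2: (31−1)·12.99² = 30·168.7401 = 5062.203
3: (98−1)·3.67² = 97·13.4689 = 1306.4833
4: (93−1)·21.60² = 92·466.56 = 42923.52
Numerator = 49835.4399; denominator = Σ(nₕ−1) = 260.
s²ₚ = 49835.4399/260 = 191.6748... → 191.67.

191.67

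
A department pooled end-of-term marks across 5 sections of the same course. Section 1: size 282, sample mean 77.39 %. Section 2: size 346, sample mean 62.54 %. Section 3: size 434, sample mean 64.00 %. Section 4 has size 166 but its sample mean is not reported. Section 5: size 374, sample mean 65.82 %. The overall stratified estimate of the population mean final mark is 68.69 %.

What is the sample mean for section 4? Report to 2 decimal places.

Σ Nₕx̄ₕ = N·μ, so 166·x̄_4 = 1602·68.69 − (282·77.39 + 346·62.54 + 434·64.00 + 374·65.82).
= 110041.38 − 95855.5 = 14185.88.
x̄_4 = 14185.88 / 166 = 85.4571... → 85.46.

85.46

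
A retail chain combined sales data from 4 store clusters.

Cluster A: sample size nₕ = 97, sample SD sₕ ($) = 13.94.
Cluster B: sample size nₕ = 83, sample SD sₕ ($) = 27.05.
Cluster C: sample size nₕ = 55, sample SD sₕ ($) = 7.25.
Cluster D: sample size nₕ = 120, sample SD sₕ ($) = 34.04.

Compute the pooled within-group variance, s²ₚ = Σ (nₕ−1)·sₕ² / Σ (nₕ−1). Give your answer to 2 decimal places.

A: (97−1)·13.94² = 96·194.3236 = 18655.0656
B: (83−1)·27.05² = 82·731.7025 = 59999.605
C: (55−1)·7.25² = 54·52.5625 = 2838.375
D: (120−1)·34.04² = 119·1158.7216 = 137887.8704
Numerator = 219380.916; denominator = Σ(nₕ−1) = 351.
s²ₚ = 219380.916/351 = 625.0169... → 625.02.

625.02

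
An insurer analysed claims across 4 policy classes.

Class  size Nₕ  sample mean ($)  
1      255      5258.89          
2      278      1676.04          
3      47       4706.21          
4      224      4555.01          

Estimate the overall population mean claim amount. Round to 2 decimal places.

x̄_st = (Σ Nₕx̄ₕ) / (Σ Nₕ) = (255·5258.89 + 278·1676.04 + 47·4706.21 + 224·4555.01) / 804
= 3048470.18 / 804 = 3791.6296... → 3791.63.

3791.63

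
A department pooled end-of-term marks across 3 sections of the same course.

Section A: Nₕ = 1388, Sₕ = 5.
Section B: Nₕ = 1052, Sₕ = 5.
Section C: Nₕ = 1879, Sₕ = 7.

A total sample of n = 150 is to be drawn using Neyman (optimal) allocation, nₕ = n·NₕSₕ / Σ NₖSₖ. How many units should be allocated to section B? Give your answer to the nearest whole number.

31

Σ NₕSₕ = 1388·5 + 1052·5 + 1879·7 = 25353.
Share for B: 5260/25353 = 0.20747.
n_B = 150 × 0.20747 = 31.121... → 31.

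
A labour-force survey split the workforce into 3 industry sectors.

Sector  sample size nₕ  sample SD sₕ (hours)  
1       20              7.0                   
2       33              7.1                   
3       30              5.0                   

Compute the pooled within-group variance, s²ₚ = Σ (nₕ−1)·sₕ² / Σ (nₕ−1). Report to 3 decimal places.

1: (20−1)·7.0² = 19·49 = 931
2: (33−1)·7.1² = 32·50.41 = 1613.12
3: (30−1)·5.0² = 29·25 = 725
Numerator = 3269.12; denominator = Σ(nₕ−1) = 80.
s²ₚ = 3269.12/80 = 40.864 → 40.864.

40.864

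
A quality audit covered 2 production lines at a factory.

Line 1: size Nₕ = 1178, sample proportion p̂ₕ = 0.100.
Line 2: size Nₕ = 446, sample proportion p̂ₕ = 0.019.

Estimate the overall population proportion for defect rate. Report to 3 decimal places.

Wₕ = Nₕ/N with N = 1624: 0.7254, 0.2746.
p̂_st = 0.7254·0.100 + 0.2746·0.019 ≈ 0.07775... → 0.078.

0.078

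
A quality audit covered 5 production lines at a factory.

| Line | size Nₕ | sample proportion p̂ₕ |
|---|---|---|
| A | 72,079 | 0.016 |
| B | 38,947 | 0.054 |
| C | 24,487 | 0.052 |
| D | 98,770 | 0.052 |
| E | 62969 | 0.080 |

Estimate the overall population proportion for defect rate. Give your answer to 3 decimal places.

Wₕ = Nₕ/N with N = 297252: 0.2425, 0.1310, 0.0824, 0.3323, 0.2118.
p̂_st = 0.2425·0.016 + 0.1310·0.054 + 0.0824·0.052 + 0.3323·0.052 + 0.2118·0.080 ≈ 0.04946... → 0.049.

0.049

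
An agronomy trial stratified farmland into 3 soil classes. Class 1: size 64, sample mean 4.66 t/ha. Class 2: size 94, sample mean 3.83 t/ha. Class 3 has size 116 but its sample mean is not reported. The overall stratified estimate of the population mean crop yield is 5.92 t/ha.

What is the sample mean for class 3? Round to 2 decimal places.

8.31

Σ Nₕx̄ₕ = N·μ, so 116·x̄_3 = 274·5.92 − (64·4.66 + 94·3.83).
= 1622.08 − 658.26 = 963.82.
x̄_3 = 963.82 / 116 = 8.3088... → 8.31.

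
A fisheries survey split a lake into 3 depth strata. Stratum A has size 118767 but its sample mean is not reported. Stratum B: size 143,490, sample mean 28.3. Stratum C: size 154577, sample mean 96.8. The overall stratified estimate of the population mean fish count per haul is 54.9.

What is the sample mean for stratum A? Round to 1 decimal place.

32.5

Σ Nₕx̄ₕ = N·μ, so 118767·x̄_A = 416834·54.9 − (143490·28.3 + 154577·96.8).
= 22884186.6 − 19023820.6 = 3860366.
x̄_A = 3860366 / 118767 = 32.504... → 32.5.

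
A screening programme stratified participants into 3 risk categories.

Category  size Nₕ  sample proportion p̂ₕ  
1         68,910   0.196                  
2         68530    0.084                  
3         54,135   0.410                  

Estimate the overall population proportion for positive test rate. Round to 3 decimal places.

Wₕ = Nₕ/N with N = 191575: 0.3597, 0.3577, 0.2826.
p̂_st = 0.3597·0.196 + 0.3577·0.084 + 0.2826·0.410 ≈ 0.21641... → 0.216.

0.216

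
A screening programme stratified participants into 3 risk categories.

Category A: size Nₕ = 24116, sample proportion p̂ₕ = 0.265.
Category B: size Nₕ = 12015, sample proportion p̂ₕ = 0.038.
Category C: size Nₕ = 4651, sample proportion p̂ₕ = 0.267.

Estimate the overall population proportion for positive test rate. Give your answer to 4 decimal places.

N = 24116 + 12015 + 4651 = 40782.
Overall proportion = Σ (Nₕ/N)·p̂ₕ.
Σ Nₕp̂ₕ = 6390.74 + 456.57 + 1241.817 = 8089.127.
8089.127 / 40782 = 0.198350... → 0.1984.

0.1984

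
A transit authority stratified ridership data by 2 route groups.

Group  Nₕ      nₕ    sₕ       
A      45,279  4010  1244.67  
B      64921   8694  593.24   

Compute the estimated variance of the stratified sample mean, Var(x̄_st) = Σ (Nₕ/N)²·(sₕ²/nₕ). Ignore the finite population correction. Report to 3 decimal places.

79.271

N = 110200; Wₕ = Nₕ/N.
group A: (45279/110200)²·1244.67²/4010 = 65.222064
group B: (64921/110200)²·593.24²/8694 = 14.049098
Sum = 79.271161 → 79.271.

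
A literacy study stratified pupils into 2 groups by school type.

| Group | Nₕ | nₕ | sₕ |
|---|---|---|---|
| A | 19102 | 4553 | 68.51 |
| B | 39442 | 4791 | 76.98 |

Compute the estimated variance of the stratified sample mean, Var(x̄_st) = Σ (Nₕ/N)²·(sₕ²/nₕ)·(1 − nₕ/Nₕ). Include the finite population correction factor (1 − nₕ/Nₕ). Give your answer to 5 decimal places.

N = 58544; Wₕ = Nₕ/N.
group A: (19102/58544)²·68.51²/4553·(1 − 4553/19102) = 0.08359061
group B: (39442/58544)²·76.98²/4791·(1 − 4791/39442) = 0.49321873
Sum = 0.57680934 → 0.57681.

0.57681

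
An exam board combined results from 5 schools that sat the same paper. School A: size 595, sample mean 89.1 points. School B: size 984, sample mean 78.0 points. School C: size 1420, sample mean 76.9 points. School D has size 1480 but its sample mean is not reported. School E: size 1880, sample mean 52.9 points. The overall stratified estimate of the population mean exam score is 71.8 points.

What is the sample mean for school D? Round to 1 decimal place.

79.8

N = 595 + 984 + 1420 + 1480 + 1880 = 6359.
Overall total = μ·N = 71.8·6359 = 456576.2.
Subtract the known strata: 595·89.1 + 984·78.0 + 1420·76.9 + 1880·52.9 = 338416.5.
Remaining total for school D: 456576.2 − 338416.5 = 118159.7.
Divide by its size: 118159.7 / 1480 = 79.838... → 79.8.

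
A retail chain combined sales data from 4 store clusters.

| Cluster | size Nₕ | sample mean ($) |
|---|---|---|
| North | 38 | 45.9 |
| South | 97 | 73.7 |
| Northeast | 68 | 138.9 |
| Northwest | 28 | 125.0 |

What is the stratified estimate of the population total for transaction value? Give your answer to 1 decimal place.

21838.3

Population total = Σ Nₕ·x̄ₕ (each stratum's size times its mean).
38·45.9 + 97·73.7 + 68·138.9 + 28·125.0 = 1744.2 + 7148.9 + 9445.2 + 3500 = 21838.3.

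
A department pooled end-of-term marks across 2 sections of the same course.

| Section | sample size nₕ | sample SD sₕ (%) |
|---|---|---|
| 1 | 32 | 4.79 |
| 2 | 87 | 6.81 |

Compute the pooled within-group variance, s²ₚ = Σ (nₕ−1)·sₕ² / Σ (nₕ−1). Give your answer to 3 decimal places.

40.168

Degrees of freedom: 31 + 86 = 117.
Σ(nₕ−1)sₕ² = 31·22.9441 + 86·46.3761 = 4699.6117.
s²ₚ = 4699.6117 / 117 = 40.16762... → 40.168.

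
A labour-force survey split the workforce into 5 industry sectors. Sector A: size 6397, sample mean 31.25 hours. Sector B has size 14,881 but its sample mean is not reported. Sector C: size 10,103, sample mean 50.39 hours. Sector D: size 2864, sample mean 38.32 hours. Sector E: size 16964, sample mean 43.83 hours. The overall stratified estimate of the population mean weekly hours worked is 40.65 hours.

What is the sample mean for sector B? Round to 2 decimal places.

N = 6397 + 14881 + 10103 + 2864 + 16964 = 51209.
Overall total = μ·N = 40.65·51209 = 2081645.85.
Subtract the known strata: 6397·31.25 + 10103·50.39 + 2864·38.32 + 16964·43.83 = 1562277.02.
Remaining total for sector B: 2081645.85 − 1562277.02 = 519368.83.
Divide by its size: 519368.83 / 14881 = 34.9015... → 34.90.

34.90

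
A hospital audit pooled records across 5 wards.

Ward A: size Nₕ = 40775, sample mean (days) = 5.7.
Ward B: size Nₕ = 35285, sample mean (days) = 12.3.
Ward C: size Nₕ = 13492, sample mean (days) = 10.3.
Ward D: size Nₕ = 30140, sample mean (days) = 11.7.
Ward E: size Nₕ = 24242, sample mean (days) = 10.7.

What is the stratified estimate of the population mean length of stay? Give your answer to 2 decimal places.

x̄_st = (Σ Nₕx̄ₕ) / (Σ Nₕ) = (40775·5.7 + 35285·12.3 + 13492·10.3 + 30140·11.7 + 24242·10.7) / 143934
= 1417418 / 143934 = 9.8477... → 9.85.

9.85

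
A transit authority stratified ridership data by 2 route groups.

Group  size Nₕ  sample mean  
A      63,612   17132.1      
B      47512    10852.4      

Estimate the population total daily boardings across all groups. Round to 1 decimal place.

Estimate total by summing Nₕ·x̄ₕ over strata.
63612·17132.1 + 47512·10852.4 = 1089807145.2 + 515619228.8 = 1605426374.0.

1605426374.0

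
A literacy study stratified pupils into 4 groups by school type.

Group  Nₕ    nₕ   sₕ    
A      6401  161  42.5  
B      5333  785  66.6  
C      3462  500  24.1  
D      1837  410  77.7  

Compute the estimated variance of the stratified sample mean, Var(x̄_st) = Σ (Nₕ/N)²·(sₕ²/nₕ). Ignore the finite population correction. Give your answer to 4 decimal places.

2.3576

N = 17033. Term for each stratum: Wₕ²sₕ²/nₕ.
Var(x̄_st) = 1.5844019 + 0.5539106 + 0.0479884 + 0.1712751 = 2.3575759 → 2.3576.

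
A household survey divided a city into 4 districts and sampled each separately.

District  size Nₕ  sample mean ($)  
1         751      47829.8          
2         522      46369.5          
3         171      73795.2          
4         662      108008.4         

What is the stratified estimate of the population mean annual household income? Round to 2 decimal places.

N = 751 + 522 + 171 + 662 = 2106.
The stratified mean weights each stratum mean by its population share Nₕ/N.
Σ Nₕx̄ₕ = 751·47829.8 + 522·46369.5 + 171·73795.2 + 662·108008.4 = 35920179.8 + 24204879 + 12618979.2 + 71501560.8 = 144245598.8.
Divide by N: 144245598.8 / 2106 = 68492.6870... → 68492.69.

68492.69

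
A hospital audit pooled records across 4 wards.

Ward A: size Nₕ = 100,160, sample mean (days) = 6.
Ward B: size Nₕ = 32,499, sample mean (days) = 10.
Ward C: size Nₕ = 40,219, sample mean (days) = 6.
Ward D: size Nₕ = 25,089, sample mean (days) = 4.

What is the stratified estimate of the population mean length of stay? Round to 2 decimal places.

N = 197967; weights Wₕ = Nₕ/N = (0.5059, 0.1642, 0.2032, 0.1267).
x̄_st = Σ Wₕ·x̄ₕ = 0.5059·6 + 0.1642·10 + 0.2032·6 + 0.1267·4 ≈ 6.4032...
→ 6.40.

6.40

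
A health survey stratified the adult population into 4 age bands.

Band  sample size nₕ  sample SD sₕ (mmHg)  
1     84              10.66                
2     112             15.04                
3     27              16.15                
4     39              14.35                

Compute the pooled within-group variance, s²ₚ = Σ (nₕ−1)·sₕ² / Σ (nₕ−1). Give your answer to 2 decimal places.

190.49

Degrees of freedom: 83 + 111 + 26 + 38 = 258.
Σ(nₕ−1)sₕ² = 83·113.6356 + 111·226.2016 + 26·260.8225 + 38·205.9225 = 49146.5724.
s²ₚ = 49146.5724 / 258 = 190.4906... → 190.49.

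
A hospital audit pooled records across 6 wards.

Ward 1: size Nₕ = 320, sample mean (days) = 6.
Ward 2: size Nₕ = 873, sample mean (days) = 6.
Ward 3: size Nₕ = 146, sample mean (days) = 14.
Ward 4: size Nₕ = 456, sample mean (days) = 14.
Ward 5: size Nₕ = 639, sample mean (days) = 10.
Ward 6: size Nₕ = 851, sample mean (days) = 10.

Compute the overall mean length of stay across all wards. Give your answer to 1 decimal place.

9.3

N = 3285; weights Wₕ = Nₕ/N = (0.0974, 0.2658, 0.0444, 0.1388, 0.1945, 0.2591).
x̄_st = Σ Wₕ·x̄ₕ = 0.0974·6 + 0.2658·6 + 0.0444·14 + 0.1388·14 + 0.1945·10 + 0.2591·10 ≈ 9.280...
→ 9.3.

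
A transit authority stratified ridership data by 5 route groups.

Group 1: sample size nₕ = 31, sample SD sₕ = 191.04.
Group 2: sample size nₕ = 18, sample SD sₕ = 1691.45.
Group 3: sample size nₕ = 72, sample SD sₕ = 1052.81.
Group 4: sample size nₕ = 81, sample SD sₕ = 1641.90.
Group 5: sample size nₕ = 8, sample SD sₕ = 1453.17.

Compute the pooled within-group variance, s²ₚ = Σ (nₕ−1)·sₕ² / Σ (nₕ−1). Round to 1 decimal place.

1: (31−1)·191.04² = 30·36496.2816 = 1094888.448
2: (18−1)·1691.45² = 17·2861003.1025 = 48637052.7425
3: (72−1)·1052.81² = 71·1108408.8961 = 78697031.6231
4: (81−1)·1641.90² = 80·2695835.61 = 215666848.8
5: (8−1)·1453.17² = 7·2111703.0489 = 14781921.3423
Numerator = 358877742.9559; denominator = Σ(nₕ−1) = 205.
s²ₚ = 358877742.9559/205 = 1750623.136... → 1750623.1.

1750623.1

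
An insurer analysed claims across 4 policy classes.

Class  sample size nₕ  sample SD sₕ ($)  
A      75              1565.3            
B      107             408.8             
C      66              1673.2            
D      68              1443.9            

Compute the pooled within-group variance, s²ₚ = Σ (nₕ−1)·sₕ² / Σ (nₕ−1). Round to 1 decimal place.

Degrees of freedom: 74 + 106 + 65 + 67 = 312.
Σ(nₕ−1)sₕ² = 74·2450164.09 + 106·167117.44 + 65·2799598.24 + 67·2084847.21 = 520685239.97.
s²ₚ = 520685239.97 / 312 = 1668862.949... → 1668862.9.

1668862.9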